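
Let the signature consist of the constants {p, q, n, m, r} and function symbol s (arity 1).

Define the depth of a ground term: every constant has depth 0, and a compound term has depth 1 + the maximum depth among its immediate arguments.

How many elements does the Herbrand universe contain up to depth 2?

Let N_k = |{terms of depth ≤ k}|. Then N_0 = 5 and N_k = 5 + N_{k-1} for k ≥ 1 (one summand per function symbol, arity giving the exponent).
N_0 = 5
N_1 = 5 + 5 = 10
N_2 = 5 + 10 = 15

15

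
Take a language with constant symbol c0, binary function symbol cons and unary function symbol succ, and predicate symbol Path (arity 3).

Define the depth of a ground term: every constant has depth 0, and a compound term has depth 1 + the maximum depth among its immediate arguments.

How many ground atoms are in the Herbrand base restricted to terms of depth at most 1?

27

First count ground terms of depth ≤ 1.
If N_k denotes the number of depth-≤k ground terms, the 1 constant gives N_0 = 1, and each function symbol of arity r contributes N_{k-1}^r new terms at level k: N_k = 1 + N_{k-1}^2 + N_{k-1}.
N_0 = 1
N_1 = 1 + 1^2 + 1 = 3
So |H| = 3.
Ground atoms are formed by filling each argument slot of a predicate with a term from H, so an r-ary predicate gives |H|^r atoms:
  Path: 3^3 = 27
Total ground atoms: 27.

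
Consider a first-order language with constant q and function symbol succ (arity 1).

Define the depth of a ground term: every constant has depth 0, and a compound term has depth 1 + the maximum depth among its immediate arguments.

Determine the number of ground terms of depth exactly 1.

1

Write N_k for the number of ground terms of depth ≤ k. A term of depth ≤ k is either a constant or a function symbol applied to arguments of depth ≤ k−1, so N_k = 1 + N_{k-1}.
N_0 = 1
N_1 = 1 + 1 = 2
Terms of depth exactly 1: N_1 − N_0 = 2 − 1 = 1.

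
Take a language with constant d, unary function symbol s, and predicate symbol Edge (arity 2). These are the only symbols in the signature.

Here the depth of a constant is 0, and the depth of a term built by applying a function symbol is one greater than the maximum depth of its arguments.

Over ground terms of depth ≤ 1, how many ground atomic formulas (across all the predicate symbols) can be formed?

4

First count ground terms of depth ≤ 1.
Let N_k count ground terms of depth at most k. Each non-constant term of depth ≤ k is some function symbol applied to depth-≤(k−1) arguments, giving N_k = 1 + N_{k-1}.
N_0 = 1
N_1 = 1 + 1 = 2
So |H| = 2.
A ground atom is a predicate applied to a tuple of terms from H, so the count is the sum over predicates of |H|^arity:
  Edge: 2^2 = 4
Total ground atoms: 4.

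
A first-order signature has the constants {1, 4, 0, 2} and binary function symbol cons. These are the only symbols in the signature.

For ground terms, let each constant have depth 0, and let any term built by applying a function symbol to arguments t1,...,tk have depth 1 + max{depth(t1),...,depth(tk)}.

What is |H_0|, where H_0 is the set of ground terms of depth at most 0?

4

Write N_k for the number of ground terms of depth ≤ k. A term of depth ≤ k is either a constant or a function symbol applied to arguments of depth ≤ k−1, so N_k = 4 + N_{k-1}^2.
N_0 = 4
Explicitly: 1, 4, 0, 2.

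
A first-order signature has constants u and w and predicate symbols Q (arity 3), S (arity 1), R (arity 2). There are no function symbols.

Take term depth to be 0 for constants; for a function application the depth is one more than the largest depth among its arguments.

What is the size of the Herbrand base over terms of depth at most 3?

14

First count ground terms of depth ≤ 3.
With no function symbols every ground term is a constant, so there are exactly 2 ground terms at every depth bound.
N_0 = 2
N_1 = 2
N_2 = 2
N_3 = 2
Explicitly: u, w.
So |H| = 2.
Each predicate of arity r yields |H|^r ground atoms (one per choice of an r-tuple from H):
  Q: 2^3 = 8;  S: 2;  R: 2^2 = 4
Total ground atoms: 8 + 2 + 4 = 14.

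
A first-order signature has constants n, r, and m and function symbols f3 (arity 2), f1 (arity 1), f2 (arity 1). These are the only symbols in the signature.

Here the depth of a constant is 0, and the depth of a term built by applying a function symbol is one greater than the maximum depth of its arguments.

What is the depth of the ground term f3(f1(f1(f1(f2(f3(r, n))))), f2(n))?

6

depth(f3(r, n)) = 1 + max(0, 0) = 1
depth(f2(f3(r, n))) = 1 + depth(f3(r, n)) = 1 + 1 = 2
depth(f1(f2(f3(r, n)))) = 1 + depth(f2(f3(r, n))) = 1 + 2 = 3
depth(f1(f1(f2(f3(r, n))))) = 1 + depth(f1(f2(f3(r, n)))) = 1 + 3 = 4
depth(f1(f1(f1(f2(f3(r, n)))))) = 1 + depth(f1(f1(f2(f3(r, n))))) = 1 + 4 = 5
depth(f2(n)) = 1 + depth(n) = 1 + 0 = 1
depth(f3(f1(f1(f1(f2(f3(r, n))))), f2(n))) = 1 + max(5, 1) = 6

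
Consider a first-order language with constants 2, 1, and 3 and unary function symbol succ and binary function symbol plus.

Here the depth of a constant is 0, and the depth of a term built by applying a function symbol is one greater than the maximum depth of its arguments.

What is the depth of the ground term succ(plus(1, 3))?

2

depth(plus(1, 3)) = 1 + max(0, 0) = 1
depth(succ(plus(1, 3))) = 1 + depth(plus(1, 3)) = 1 + 1 = 2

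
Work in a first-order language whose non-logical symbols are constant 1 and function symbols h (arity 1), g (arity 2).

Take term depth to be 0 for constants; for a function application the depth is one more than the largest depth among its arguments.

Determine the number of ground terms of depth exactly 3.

170

If N_k denotes the number of depth-≤k ground terms, the 1 constant gives N_0 = 1, and each function symbol of arity r contributes N_{k-1}^r new terms at level k: N_k = 1 + N_{k-1} + N_{k-1}^2.
N_0 = 1
N_1 = 1 + 1 + 1^2 = 3
N_2 = 1 + 3 + 3^2 = 13
N_3 = 1 + 13 + 13^2 = 183
Terms of depth exactly 3: N_3 − N_2 = 183 − 13 = 170.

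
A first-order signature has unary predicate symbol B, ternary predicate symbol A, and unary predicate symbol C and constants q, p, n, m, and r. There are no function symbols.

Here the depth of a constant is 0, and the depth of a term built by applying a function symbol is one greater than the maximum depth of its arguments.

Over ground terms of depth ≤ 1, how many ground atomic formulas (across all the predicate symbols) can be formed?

135

First count ground terms of depth ≤ 1.
With no function symbols every ground term is a constant, so there are exactly 5 ground terms at every depth bound.
N_0 = 5
N_1 = 5
Explicitly: q, p, n, m, r.
So |H| = 5.
A ground atom is a predicate applied to a tuple of terms from H, so the count is the sum over predicates of |H|^arity:
  B: 5;  A: 5^3 = 125;  C: 5
Total ground atoms: 5 + 125 + 5 = 135.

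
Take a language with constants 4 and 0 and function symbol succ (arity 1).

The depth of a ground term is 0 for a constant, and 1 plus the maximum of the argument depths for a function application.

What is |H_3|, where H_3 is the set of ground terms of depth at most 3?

Write N_k for the number of ground terms of depth ≤ k. A term of depth ≤ k is either a constant or a function symbol applied to arguments of depth ≤ k−1, so N_k = 2 + N_{k-1}.
N_0 = 2
N_1 = 2 + 2 = 4
N_2 = 2 + 4 = 6
N_3 = 2 + 6 = 8
Explicitly: 4, 0, succ(4), succ(0), succ(succ(4)), succ(succ(0)), succ(succ(succ(4))), succ(succ(succ(0))).

8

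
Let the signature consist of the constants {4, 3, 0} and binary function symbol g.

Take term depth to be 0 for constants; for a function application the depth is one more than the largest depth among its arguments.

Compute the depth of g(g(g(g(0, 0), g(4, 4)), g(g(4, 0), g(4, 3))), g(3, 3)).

4

depth(g(0, 0)) = 1 + max(0, 0) = 1
depth(g(4, 4)) = 1 + max(0, 0) = 1
depth(g(g(0, 0), g(4, 4))) = 1 + max(1, 1) = 2
depth(g(4, 0)) = 1 + max(0, 0) = 1
depth(g(4, 3)) = 1 + max(0, 0) = 1
depth(g(g(4, 0), g(4, 3))) = 1 + max(1, 1) = 2
depth(g(g(g(0, 0), g(4, 4)), g(g(4, 0), g(4, 3)))) = 1 + max(2, 2) = 3
depth(g(3, 3)) = 1 + max(0, 0) = 1
depth(g(g(g(g(0, 0), g(4, 4)), g(g(4, 0), g(4, 3))), g(3, 3))) = 1 + max(3, 1) = 4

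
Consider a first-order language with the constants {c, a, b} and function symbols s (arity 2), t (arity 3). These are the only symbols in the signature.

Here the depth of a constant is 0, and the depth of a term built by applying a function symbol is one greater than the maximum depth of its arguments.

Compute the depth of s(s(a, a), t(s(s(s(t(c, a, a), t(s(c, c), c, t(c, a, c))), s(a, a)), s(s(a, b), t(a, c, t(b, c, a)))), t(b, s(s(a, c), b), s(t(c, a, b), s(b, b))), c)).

7

depth(s(a, a)) = 1 + max(0, 0) = 1
depth(t(c, a, a)) = 1 + max(0, 0, 0) = 1
depth(s(c, c)) = 1 + max(0, 0) = 1
depth(t(c, a, c)) = 1 + max(0, 0, 0) = 1
depth(t(s(c, c), c, t(c, a, c))) = 1 + max(1, 0, 1) = 2
depth(s(t(c, a, a), t(s(c, c), c, t(c, a, c)))) = 1 + max(1, 2) = 3
depth(s(s(t(c, a, a), t(s(c, c), c, t(c, a, c))), s(a, a))) = 1 + max(3, 1) = 4
depth(s(a, b)) = 1 + max(0, 0) = 1
depth(t(b, c, a)) = 1 + max(0, 0, 0) = 1
depth(t(a, c, t(b, c, a))) = 1 + max(0, 0, 1) = 2
depth(s(s(a, b), t(a, c, t(b, c, a)))) = 1 + max(1, 2) = 3
depth(s(s(s(t(c, a, a), t(s(c, c), c, t(c, a, c))), s(a, a)), s(s(a, b), t(a, c, t(b, c, a))))) = 1 + max(4, 3) = 5
depth(s(a, c)) = 1 + max(0, 0) = 1
depth(s(s(a, c), b)) = 1 + max(1, 0) = 2
depth(t(c, a, b)) = 1 + max(0, 0, 0) = 1
depth(s(b, b)) = 1 + max(0, 0) = 1
depth(s(t(c, a, b), s(b, b))) = 1 + max(1, 1) = 2
depth(t(b, s(s(a, c), b), s(t(c, a, b), s(b, b)))) = 1 + max(0, 2, 2) = 3
depth(t(s(s(s(t(c, a, a), t(s(c, c), c, t(c, a, c))), s(a, a)), s(s(a, b), t(a, c, t(b, c, a)))), t(b, s(s(a, c), b), s(t(c, a, b), s(b, b))), c)) = 1 + max(5, 3, 0) = 6
depth(s(s(a, a), t(s(s(s(t(c, a, a), t(s(c, c), c, t(c, a, c))), s(a, a)), s(s(a, b), t(a, c, t(b, c, a)))), t(b, s(s(a, c), b), s(t(c, a, b), s(b, b))), c))) = 1 + max(1, 6) = 7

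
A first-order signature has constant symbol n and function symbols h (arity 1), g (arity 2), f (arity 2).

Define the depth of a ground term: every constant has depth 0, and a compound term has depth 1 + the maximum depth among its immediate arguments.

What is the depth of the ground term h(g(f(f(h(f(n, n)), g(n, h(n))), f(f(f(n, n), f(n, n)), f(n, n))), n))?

depth(f(n, n)) = 1 + max(0, 0) = 1
depth(h(f(n, n))) = 1 + depth(f(n, n)) = 1 + 1 = 2
depth(h(n)) = 1 + depth(n) = 1 + 0 = 1
depth(g(n, h(n))) = 1 + max(0, 1) = 2
depth(f(h(f(n, n)), g(n, h(n)))) = 1 + max(2, 2) = 3
depth(f(f(n, n), f(n, n))) = 1 + max(1, 1) = 2
depth(f(f(f(n, n), f(n, n)), f(n, n))) = 1 + max(2, 1) = 3
depth(f(f(h(f(n, n)), g(n, h(n))), f(f(f(n, n), f(n, n)), f(n, n)))) = 1 + max(3, 3) = 4
depth(g(f(f(h(f(n, n)), g(n, h(n))), f(f(f(n, n), f(n, n)), f(n, n))), n)) = 1 + max(4, 0) = 5
depth(h(g(f(f(h(f(n, n)), g(n, h(n))), f(f(f(n, n), f(n, n)), f(n, n))), n))) = 1 + depth(g(f(f(h(f(n, n)), g(n, h(n))), f(f(f(n, n), f(n, n)), f(n, n))), n)) = 1 + 5 = 6

6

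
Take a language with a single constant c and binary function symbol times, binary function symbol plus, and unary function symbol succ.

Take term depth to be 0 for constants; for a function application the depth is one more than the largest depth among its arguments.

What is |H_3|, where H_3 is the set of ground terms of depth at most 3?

Count level by level. With function symbols times/2, plus/2, succ/1, the terms of depth ≤ k are the 1 constant together with each function applied to depth-≤(k−1) tuples, so N_k = 1 + N_{k-1}^2 + N_{k-1}^2 + N_{k-1}.
N_0 = 1
N_1 = 1 + 1^2 + 1^2 + 1 = 4
N_2 = 1 + 4^2 + 4^2 + 4 = 37
N_3 = 1 + 37^2 + 37^2 + 37 = 2776

2776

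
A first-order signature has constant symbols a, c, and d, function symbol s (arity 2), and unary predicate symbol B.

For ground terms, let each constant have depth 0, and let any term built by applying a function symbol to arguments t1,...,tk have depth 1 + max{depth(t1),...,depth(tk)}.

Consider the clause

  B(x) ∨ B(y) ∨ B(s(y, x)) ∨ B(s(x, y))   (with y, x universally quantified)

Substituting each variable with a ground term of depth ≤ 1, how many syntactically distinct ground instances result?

Ground terms of depth ≤ 1:
  Count level by level. With function symbols s/2, the terms of depth ≤ k are the 3 constants together with each function applied to depth-≤(k−1) tuples, so N_k = 3 + N_{k-1}^2.
  N_0 = 3
  N_1 = 3 + 3^2 = 12
So there are 12 ground terms available for substitution.
Each of y, x ranges independently over the available ground terms, and distinct assignments produce distinct instances.
Number of ground instances = 12^2 = 144.

144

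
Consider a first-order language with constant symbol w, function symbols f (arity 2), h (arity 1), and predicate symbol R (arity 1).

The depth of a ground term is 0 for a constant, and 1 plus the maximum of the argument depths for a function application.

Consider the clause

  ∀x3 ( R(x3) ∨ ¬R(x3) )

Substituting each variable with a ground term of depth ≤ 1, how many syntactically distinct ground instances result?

3

Ground terms of depth ≤ 1:
  Let N_k count ground terms of depth at most k. Each non-constant term of depth ≤ k is some function symbol applied to depth-≤(k−1) arguments, giving N_k = 1 + N_{k-1}^2 + N_{k-1}.
  N_0 = 1
  N_1 = 1 + 1^2 + 1 = 3
  Explicitly: w, f(w, w), h(w).
So there are 3 ground terms available for substitution.
The clause has 1 distinct variable (x3), which appears in the body. In the free term algebra distinct substitutions yield syntactically distinct ground instances.
Number of ground instances = 3.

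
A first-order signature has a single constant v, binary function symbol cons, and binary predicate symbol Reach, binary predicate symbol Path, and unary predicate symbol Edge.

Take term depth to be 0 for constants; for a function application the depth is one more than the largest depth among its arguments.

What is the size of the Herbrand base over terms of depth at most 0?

First count ground terms of depth ≤ 0.
Write N_k for the number of ground terms of depth ≤ k. A term of depth ≤ k is either a constant or a function symbol applied to arguments of depth ≤ k−1, so N_k = 1 + N_{k-1}^2.
N_0 = 1
Explicitly: v.
So |H| = 1.
Ground atoms are formed by filling each argument slot of a predicate with a term from H, so an r-ary predicate gives |H|^r atoms:
  Reach: 1^2 = 1;  Path: 1^2 = 1;  Edge: 1
Total ground atoms: 1 + 1 + 1 = 3.

3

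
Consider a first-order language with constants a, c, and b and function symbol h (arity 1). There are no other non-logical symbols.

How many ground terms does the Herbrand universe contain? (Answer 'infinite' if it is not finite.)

The signature has at least one function symbol (h, arity 1) and at least one constant (a).
Iterating h gives infinitely many distinct ground terms: a, h(a), h(h(a)), ...
So the Herbrand universe is infinite.

infinite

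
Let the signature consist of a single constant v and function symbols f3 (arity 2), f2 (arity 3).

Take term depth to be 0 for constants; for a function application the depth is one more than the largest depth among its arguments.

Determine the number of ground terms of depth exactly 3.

Let N_k count ground terms of depth at most k. Each non-constant term of depth ≤ k is some function symbol applied to depth-≤(k−1) arguments, giving N_k = 1 + N_{k-1}^2 + N_{k-1}^3.
N_0 = 1
N_1 = 1 + 1^2 + 1^3 = 3
N_2 = 1 + 3^2 + 3^3 = 37
N_3 = 1 + 37^2 + 37^3 = 52023
Terms of depth exactly 3: N_3 − N_2 = 52023 − 37 = 51986.

51986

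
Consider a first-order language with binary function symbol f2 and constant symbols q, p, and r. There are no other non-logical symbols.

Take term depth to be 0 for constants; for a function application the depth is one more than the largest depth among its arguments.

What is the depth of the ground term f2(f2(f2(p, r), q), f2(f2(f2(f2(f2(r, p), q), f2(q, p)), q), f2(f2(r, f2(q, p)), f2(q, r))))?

depth(f2(p, r)) = 1 + max(0, 0) = 1
depth(f2(f2(p, r), q)) = 1 + max(1, 0) = 2
depth(f2(r, p)) = 1 + max(0, 0) = 1
depth(f2(f2(r, p), q)) = 1 + max(1, 0) = 2
depth(f2(q, p)) = 1 + max(0, 0) = 1
depth(f2(f2(f2(r, p), q), f2(q, p))) = 1 + max(2, 1) = 3
depth(f2(f2(f2(f2(r, p), q), f2(q, p)), q)) = 1 + max(3, 0) = 4
depth(f2(r, f2(q, p))) = 1 + max(0, 1) = 2
depth(f2(q, r)) = 1 + max(0, 0) = 1
depth(f2(f2(r, f2(q, p)), f2(q, r))) = 1 + max(2, 1) = 3
depth(f2(f2(f2(f2(f2(r, p), q), f2(q, p)), q), f2(f2(r, f2(q, p)), f2(q, r)))) = 1 + max(4, 3) = 5
depth(f2(f2(f2(p, r), q), f2(f2(f2(f2(f2(r, p), q), f2(q, p)), q), f2(f2(r, f2(q, p)), f2(q, r))))) = 1 + max(2, 5) = 6

6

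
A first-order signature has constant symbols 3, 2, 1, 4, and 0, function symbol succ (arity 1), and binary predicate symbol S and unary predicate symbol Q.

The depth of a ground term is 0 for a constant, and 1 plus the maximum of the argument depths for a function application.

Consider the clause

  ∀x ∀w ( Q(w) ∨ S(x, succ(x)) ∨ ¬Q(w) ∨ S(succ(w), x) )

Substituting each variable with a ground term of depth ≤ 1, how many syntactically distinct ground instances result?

Ground terms of depth ≤ 1:
  Let N_k count ground terms of depth at most k. Each non-constant term of depth ≤ k is some function symbol applied to depth-≤(k−1) arguments, giving N_k = 5 + N_{k-1}.
  N_0 = 5
  N_1 = 5 + 5 = 10
  Explicitly: 3, 2, 1, 4, 0, succ(3), succ(2), succ(1), succ(4), succ(0).
So there are 10 ground terms available for substitution.
The clause has 2 distinct variables (x, w), each appearing in the body. In the free term algebra distinct substitutions yield syntactically distinct ground instances.
Number of ground instances = 10^2 = 100.

100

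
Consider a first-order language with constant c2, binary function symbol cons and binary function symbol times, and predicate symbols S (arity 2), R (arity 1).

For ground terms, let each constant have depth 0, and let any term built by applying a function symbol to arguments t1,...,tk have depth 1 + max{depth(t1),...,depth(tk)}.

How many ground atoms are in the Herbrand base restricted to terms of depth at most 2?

380

First count ground terms of depth ≤ 2.
Write N_k for the number of ground terms of depth ≤ k. A term of depth ≤ k is either a constant or a function symbol applied to arguments of depth ≤ k−1, so N_k = 1 + N_{k-1}^2 + N_{k-1}^2.
N_0 = 1
N_1 = 1 + 1^2 + 1^2 = 3
N_2 = 1 + 3^2 + 3^2 = 19
So |H| = 19.
Each predicate of arity r yields |H|^r ground atoms (one per choice of an r-tuple from H):
  S: 19^2 = 361;  R: 19
Total ground atoms: 361 + 19 = 380.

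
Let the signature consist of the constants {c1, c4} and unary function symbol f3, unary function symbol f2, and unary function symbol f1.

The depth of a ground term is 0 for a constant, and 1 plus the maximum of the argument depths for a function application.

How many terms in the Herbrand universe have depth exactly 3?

54

Count level by level. With function symbols f3/1, f2/1, f1/1, the terms of depth ≤ k are the 2 constants together with each function applied to depth-≤(k−1) tuples, so N_k = 2 + N_{k-1} + N_{k-1} + N_{k-1}.
N_0 = 2
N_1 = 2 + 2 + 2 + 2 = 8
N_2 = 2 + 8 + 8 + 8 = 26
N_3 = 2 + 26 + 26 + 26 = 80
Terms of depth exactly 3: N_3 − N_2 = 80 − 26 = 54.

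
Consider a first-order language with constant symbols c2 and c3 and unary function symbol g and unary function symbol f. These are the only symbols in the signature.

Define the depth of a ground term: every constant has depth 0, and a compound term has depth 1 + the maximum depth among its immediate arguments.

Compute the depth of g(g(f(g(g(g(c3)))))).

6

depth(g(c3)) = 1 + depth(c3) = 1 + 0 = 1
depth(g(g(c3))) = 1 + depth(g(c3)) = 1 + 1 = 2
depth(g(g(g(c3)))) = 1 + depth(g(g(c3))) = 1 + 2 = 3
depth(f(g(g(g(c3))))) = 1 + depth(g(g(g(c3)))) = 1 + 3 = 4
depth(g(f(g(g(g(c3)))))) = 1 + depth(f(g(g(g(c3))))) = 1 + 4 = 5
depth(g(g(f(g(g(g(c3))))))) = 1 + depth(g(f(g(g(g(c3)))))) = 1 + 5 = 6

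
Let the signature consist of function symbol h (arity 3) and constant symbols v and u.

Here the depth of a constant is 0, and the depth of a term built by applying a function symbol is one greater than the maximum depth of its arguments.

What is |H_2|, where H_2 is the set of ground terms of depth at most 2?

1002

Count level by level. With function symbols h/3, the terms of depth ≤ k are the 2 constants together with each function applied to depth-≤(k−1) tuples, so N_k = 2 + N_{k-1}^3.
N_0 = 2
N_1 = 2 + 2^3 = 10
N_2 = 2 + 10^3 = 1002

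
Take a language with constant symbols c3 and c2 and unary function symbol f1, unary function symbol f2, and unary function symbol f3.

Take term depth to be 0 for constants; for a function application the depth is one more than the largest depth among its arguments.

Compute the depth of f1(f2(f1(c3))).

3

depth(f1(c3)) = 1 + depth(c3) = 1 + 0 = 1
depth(f2(f1(c3))) = 1 + depth(f1(c3)) = 1 + 1 = 2
depth(f1(f2(f1(c3)))) = 1 + depth(f2(f1(c3))) = 1 + 2 = 3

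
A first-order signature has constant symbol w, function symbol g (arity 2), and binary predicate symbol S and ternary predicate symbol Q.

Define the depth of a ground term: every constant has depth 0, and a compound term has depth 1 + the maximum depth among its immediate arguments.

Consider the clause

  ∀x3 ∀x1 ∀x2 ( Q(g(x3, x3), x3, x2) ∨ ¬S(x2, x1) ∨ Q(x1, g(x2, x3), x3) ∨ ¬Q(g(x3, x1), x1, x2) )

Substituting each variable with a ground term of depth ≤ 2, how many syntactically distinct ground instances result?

125

Ground terms of depth ≤ 2:
  If N_k denotes the number of depth-≤k ground terms, the 1 constant gives N_0 = 1, and each function symbol of arity r contributes N_{k-1}^r new terms at level k: N_k = 1 + N_{k-1}^2.
  N_0 = 1
  N_1 = 1 + 1^2 = 2
  N_2 = 1 + 2^2 = 5
So there are 5 ground terms available for substitution.
The clause has 3 distinct variables (x3, x1, x2), each appearing in the body. In the free term algebra distinct substitutions yield syntactically distinct ground instances.
Number of ground instances = 5^3 = 125.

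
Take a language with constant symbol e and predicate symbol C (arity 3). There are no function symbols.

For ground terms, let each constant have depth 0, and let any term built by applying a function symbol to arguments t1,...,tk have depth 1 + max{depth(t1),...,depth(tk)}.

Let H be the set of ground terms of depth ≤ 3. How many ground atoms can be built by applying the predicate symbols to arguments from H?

1

First count ground terms of depth ≤ 3.
With no function symbols every ground term is a constant, so there is exactly 1 ground term at every depth bound.
N_0 = 1
N_1 = 1
N_2 = 1
N_3 = 1
Explicitly: e.
So |H| = 1.
Ground atoms are formed by filling each argument slot of a predicate with a term from H, so an r-ary predicate gives |H|^r atoms:
  C: 1^3 = 1
Total ground atoms: 1.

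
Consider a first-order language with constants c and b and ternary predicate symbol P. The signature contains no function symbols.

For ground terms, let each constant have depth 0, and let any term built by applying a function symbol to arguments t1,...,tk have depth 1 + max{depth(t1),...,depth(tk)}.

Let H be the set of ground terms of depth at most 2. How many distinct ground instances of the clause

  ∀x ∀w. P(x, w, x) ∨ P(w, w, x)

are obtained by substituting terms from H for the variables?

4

Ground terms of depth ≤ 2:
  With no function symbols every ground term is a constant, so there are exactly 2 ground terms at every depth bound.
  N_0 = 2
  N_1 = 2
  N_2 = 2
  Explicitly: c, b.
So there are 2 ground terms available for substitution.
The clause has 2 distinct variables (x, w), each appearing in the body. In the free term algebra distinct substitutions yield syntactically distinct ground instances.
Number of ground instances = 2^2 = 4.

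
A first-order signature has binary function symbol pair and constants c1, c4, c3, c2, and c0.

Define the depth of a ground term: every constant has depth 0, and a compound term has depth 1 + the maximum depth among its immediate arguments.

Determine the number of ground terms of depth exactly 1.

Write N_k for the number of ground terms of depth ≤ k. A term of depth ≤ k is either a constant or a function symbol applied to arguments of depth ≤ k−1, so N_k = 5 + N_{k-1}^2.
N_0 = 5
N_1 = 5 + 5^2 = 30
Terms of depth exactly 1: N_1 − N_0 = 30 − 5 = 25.

25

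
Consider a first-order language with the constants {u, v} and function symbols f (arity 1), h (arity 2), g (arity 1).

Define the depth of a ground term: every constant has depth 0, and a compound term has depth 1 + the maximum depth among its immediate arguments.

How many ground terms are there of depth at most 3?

15130

Let N_k = |{terms of depth ≤ k}|. Then N_0 = 2 and N_k = 2 + N_{k-1} + N_{k-1}^2 + N_{k-1} for k ≥ 1 (one summand per function symbol, arity giving the exponent).
N_0 = 2
N_1 = 2 + 2 + 2^2 + 2 = 10
N_2 = 2 + 10 + 10^2 + 10 = 122
N_3 = 2 + 122 + 122^2 + 122 = 15130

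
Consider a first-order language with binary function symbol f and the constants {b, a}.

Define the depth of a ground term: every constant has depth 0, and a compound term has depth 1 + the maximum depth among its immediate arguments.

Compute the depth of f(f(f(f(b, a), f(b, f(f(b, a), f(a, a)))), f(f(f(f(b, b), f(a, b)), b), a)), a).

6

depth(f(b, a)) = 1 + max(0, 0) = 1
depth(f(a, a)) = 1 + max(0, 0) = 1
depth(f(f(b, a), f(a, a))) = 1 + max(1, 1) = 2
depth(f(b, f(f(b, a), f(a, a)))) = 1 + max(0, 2) = 3
depth(f(f(b, a), f(b, f(f(b, a), f(a, a))))) = 1 + max(1, 3) = 4
depth(f(b, b)) = 1 + max(0, 0) = 1
depth(f(a, b)) = 1 + max(0, 0) = 1
depth(f(f(b, b), f(a, b))) = 1 + max(1, 1) = 2
depth(f(f(f(b, b), f(a, b)), b)) = 1 + max(2, 0) = 3
depth(f(f(f(f(b, b), f(a, b)), b), a)) = 1 + max(3, 0) = 4
depth(f(f(f(b, a), f(b, f(f(b, a), f(a, a)))), f(f(f(f(b, b), f(a, b)), b), a))) = 1 + max(4, 4) = 5
depth(f(f(f(f(b, a), f(b, f(f(b, a), f(a, a)))), f(f(f(f(b, b), f(a, b)), b), a)), a)) = 1 + max(5, 0) = 6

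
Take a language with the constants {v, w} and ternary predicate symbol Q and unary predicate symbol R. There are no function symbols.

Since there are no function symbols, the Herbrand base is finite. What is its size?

With no function symbols, the Herbrand universe is just the 2 constants.
Ground atoms per predicate: Q: 2^3 = 8, R: 2.
Herbrand base size = 8 + 2 = 10.

10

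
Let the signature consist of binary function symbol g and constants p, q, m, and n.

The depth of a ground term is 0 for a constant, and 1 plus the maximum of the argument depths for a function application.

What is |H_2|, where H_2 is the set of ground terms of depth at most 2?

404

Let N_k = |{terms of depth ≤ k}|. Then N_0 = 4 and N_k = 4 + N_{k-1}^2 for k ≥ 1 (one summand per function symbol, arity giving the exponent).
N_0 = 4
N_1 = 4 + 4^2 = 20
N_2 = 4 + 20^2 = 404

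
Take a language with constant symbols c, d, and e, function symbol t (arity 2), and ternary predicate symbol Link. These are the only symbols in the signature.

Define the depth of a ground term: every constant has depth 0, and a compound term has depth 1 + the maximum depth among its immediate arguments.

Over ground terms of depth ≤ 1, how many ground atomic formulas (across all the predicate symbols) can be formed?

1728

First count ground terms of depth ≤ 1.
Write N_k for the number of ground terms of depth ≤ k. A term of depth ≤ k is either a constant or a function symbol applied to arguments of depth ≤ k−1, so N_k = 3 + N_{k-1}^2.
N_0 = 3
N_1 = 3 + 3^2 = 12
So |H| = 12.
For each predicate symbol, the number of ground atoms is |H| raised to its arity; summing:
  Link: 12^3 = 1728
Total ground atoms: 1728.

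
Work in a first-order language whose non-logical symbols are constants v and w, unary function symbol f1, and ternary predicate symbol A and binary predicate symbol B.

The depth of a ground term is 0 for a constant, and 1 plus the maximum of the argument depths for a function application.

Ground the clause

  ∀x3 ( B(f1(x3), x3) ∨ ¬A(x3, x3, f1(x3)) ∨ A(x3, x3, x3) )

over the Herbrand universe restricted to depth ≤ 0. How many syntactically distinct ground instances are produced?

Ground terms of depth ≤ 0:
  Count level by level. With function symbols f1/1, the terms of depth ≤ k are the 2 constants together with each function applied to depth-≤(k−1) tuples, so N_k = 2 + N_{k-1}.
  N_0 = 2
So there are 2 ground terms available for substitution.
There is 1 variable to instantiate (x3),  occurring in at least one literal, so different choices give different ground instances.
Number of ground instances = 2.

2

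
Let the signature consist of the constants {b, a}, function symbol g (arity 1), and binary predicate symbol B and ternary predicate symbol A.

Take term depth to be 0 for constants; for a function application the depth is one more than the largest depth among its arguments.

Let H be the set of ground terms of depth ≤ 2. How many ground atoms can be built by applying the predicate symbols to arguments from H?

252

First count ground terms of depth ≤ 2.
Let N_k count ground terms of depth at most k. Each non-constant term of depth ≤ k is some function symbol applied to depth-≤(k−1) arguments, giving N_k = 2 + N_{k-1}.
N_0 = 2
N_1 = 2 + 2 = 4
N_2 = 2 + 4 = 6
So |H| = 6.
Each predicate of arity r yields |H|^r ground atoms (one per choice of an r-tuple from H):
  B: 6^2 = 36;  A: 6^3 = 216
Total ground atoms: 36 + 216 = 252.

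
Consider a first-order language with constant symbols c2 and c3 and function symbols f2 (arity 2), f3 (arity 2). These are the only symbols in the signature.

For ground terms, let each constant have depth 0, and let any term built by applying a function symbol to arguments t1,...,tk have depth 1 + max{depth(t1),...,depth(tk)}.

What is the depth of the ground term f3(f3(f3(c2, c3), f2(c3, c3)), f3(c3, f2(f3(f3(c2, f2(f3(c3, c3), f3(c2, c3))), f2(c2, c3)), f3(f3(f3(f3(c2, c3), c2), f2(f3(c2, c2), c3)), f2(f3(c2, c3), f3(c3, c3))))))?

7

depth(f3(c2, c3)) = 1 + max(0, 0) = 1
depth(f2(c3, c3)) = 1 + max(0, 0) = 1
depth(f3(f3(c2, c3), f2(c3, c3))) = 1 + max(1, 1) = 2
depth(f3(c3, c3)) = 1 + max(0, 0) = 1
depth(f2(f3(c3, c3), f3(c2, c3))) = 1 + max(1, 1) = 2
depth(f3(c2, f2(f3(c3, c3), f3(c2, c3)))) = 1 + max(0, 2) = 3
depth(f2(c2, c3)) = 1 + max(0, 0) = 1
depth(f3(f3(c2, f2(f3(c3, c3), f3(c2, c3))), f2(c2, c3))) = 1 + max(3, 1) = 4
depth(f3(f3(c2, c3), c2)) = 1 + max(1, 0) = 2
depth(f3(c2, c2)) = 1 + max(0, 0) = 1
depth(f2(f3(c2, c2), c3)) = 1 + max(1, 0) = 2
depth(f3(f3(f3(c2, c3), c2), f2(f3(c2, c2), c3))) = 1 + max(2, 2) = 3
depth(f2(f3(c2, c3), f3(c3, c3))) = 1 + max(1, 1) = 2
depth(f3(f3(f3(f3(c2, c3), c2), f2(f3(c2, c2), c3)), f2(f3(c2, c3), f3(c3, c3)))) = 1 + max(3, 2) = 4
depth(f2(f3(f3(c2, f2(f3(c3, c3), f3(c2, c3))), f2(c2, c3)), f3(f3(f3(f3(c2, c3), c2), f2(f3(c2, c2), c3)), f2(f3(c2, c3), f3(c3, c3))))) = 1 + max(4, 4) = 5
depth(f3(c3, f2(f3(f3(c2, f2(f3(c3, c3), f3(c2, c3))), f2(c2, c3)), f3(f3(f3(f3(c2, c3), c2), f2(f3(c2, c2), c3)), f2(f3(c2, c3), f3(c3, c3)))))) = 1 + max(0, 5) = 6
depth(f3(f3(f3(c2, c3), f2(c3, c3)), f3(c3, f2(f3(f3(c2, f2(f3(c3, c3), f3(c2, c3))), f2(c2, c3)), f3(f3(f3(f3(c2, c3), c2), f2(f3(c2, c2), c3)), f2(f3(c2, c3), f3(c3, c3))))))) = 1 + max(2, 6) = 7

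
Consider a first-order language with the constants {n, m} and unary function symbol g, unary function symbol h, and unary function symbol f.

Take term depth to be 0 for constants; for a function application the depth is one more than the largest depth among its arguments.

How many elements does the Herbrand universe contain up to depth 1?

8

Let N_k = |{terms of depth ≤ k}|. Then N_0 = 2 and N_k = 2 + N_{k-1} + N_{k-1} + N_{k-1} for k ≥ 1 (one summand per function symbol, arity giving the exponent).
N_0 = 2
N_1 = 2 + 2 + 2 + 2 = 8
Explicitly: n, m, g(n), g(m), h(n), h(m), f(n), f(m).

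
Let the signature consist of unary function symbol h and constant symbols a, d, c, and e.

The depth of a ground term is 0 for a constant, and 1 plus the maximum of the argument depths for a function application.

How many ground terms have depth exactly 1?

4

Let N_k count ground terms of depth at most k. Each non-constant term of depth ≤ k is some function symbol applied to depth-≤(k−1) arguments, giving N_k = 4 + N_{k-1}.
N_0 = 4
N_1 = 4 + 4 = 8
Terms of depth exactly 1: N_1 − N_0 = 8 − 4 = 4.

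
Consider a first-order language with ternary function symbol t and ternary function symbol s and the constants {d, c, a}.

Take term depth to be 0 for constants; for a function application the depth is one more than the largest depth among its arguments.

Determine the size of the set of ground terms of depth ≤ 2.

Let N_k count ground terms of depth at most k. Each non-constant term of depth ≤ k is some function symbol applied to depth-≤(k−1) arguments, giving N_k = 3 + N_{k-1}^3 + N_{k-1}^3.
N_0 = 3
N_1 = 3 + 3^3 + 3^3 = 57
N_2 = 3 + 57^3 + 57^3 = 370389

370389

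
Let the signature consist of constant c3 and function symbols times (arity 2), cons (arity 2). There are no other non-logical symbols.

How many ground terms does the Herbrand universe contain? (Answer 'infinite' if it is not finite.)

The signature has at least one function symbol (times, arity 2) and at least one constant (c3).
Iterating times gives infinitely many distinct ground terms: c3, times(c3, c3), times(times(c3, c3), times(c3, c3)), ...
So the Herbrand universe is infinite.

infinite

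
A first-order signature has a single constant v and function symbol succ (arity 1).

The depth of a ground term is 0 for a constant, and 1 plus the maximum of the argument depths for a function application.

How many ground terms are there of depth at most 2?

3

Let N_k count ground terms of depth at most k. Each non-constant term of depth ≤ k is some function symbol applied to depth-≤(k−1) arguments, giving N_k = 1 + N_{k-1}.
N_0 = 1
N_1 = 1 + 1 = 2
N_2 = 1 + 2 = 3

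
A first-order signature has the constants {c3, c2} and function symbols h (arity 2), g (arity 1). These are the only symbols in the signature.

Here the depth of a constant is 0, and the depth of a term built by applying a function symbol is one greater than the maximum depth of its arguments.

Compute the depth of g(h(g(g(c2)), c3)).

depth(g(c2)) = 1 + depth(c2) = 1 + 0 = 1
depth(g(g(c2))) = 1 + depth(g(c2)) = 1 + 1 = 2
depth(h(g(g(c2)), c3)) = 1 + max(2, 0) = 3
depth(g(h(g(g(c2)), c3))) = 1 + depth(h(g(g(c2)), c3)) = 1 + 3 = 4

4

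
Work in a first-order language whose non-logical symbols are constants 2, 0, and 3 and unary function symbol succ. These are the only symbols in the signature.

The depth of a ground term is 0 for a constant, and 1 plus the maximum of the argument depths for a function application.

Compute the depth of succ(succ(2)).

2

depth(succ(2)) = 1 + depth(2) = 1 + 0 = 1
depth(succ(succ(2))) = 1 + depth(succ(2)) = 1 + 1 = 2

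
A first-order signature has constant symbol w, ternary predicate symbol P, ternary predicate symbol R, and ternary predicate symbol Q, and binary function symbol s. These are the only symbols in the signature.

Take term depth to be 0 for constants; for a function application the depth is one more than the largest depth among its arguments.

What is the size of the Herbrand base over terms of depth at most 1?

First count ground terms of depth ≤ 1.
Write N_k for the number of ground terms of depth ≤ k. A term of depth ≤ k is either a constant or a function symbol applied to arguments of depth ≤ k−1, so N_k = 1 + N_{k-1}^2.
N_0 = 1
N_1 = 1 + 1^2 = 2
So |H| = 2.
Each predicate of arity r yields |H|^r ground atoms (one per choice of an r-tuple from H):
  P: 2^3 = 8;  R: 2^3 = 8;  Q: 2^3 = 8
Total ground atoms: 8 + 8 + 8 = 24.

24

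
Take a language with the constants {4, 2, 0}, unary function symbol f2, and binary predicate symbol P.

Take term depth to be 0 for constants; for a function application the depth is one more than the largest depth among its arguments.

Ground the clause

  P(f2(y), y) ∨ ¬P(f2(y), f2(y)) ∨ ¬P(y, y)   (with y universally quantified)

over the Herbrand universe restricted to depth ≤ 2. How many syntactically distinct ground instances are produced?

9

Ground terms of depth ≤ 2:
  Write N_k for the number of ground terms of depth ≤ k. A term of depth ≤ k is either a constant or a function symbol applied to arguments of depth ≤ k−1, so N_k = 3 + N_{k-1}.
  N_0 = 3
  N_1 = 3 + 3 = 6
  N_2 = 3 + 6 = 9
  Explicitly: 4, 2, 0, f2(4), f2(2), f2(0), f2(f2(4)), f2(f2(2)), f2(f2(0)).
So there are 9 ground terms available for substitution.
The variable y ranges independently over the available ground terms, and distinct assignments produce distinct instances.
Number of ground instances = 9.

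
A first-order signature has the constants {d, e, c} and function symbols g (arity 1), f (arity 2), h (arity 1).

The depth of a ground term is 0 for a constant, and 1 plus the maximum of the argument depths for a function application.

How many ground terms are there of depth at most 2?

Let N_k = |{terms of depth ≤ k}|. Then N_0 = 3 and N_k = 3 + N_{k-1} + N_{k-1}^2 + N_{k-1} for k ≥ 1 (one summand per function symbol, arity giving the exponent).
N_0 = 3
N_1 = 3 + 3 + 3^2 + 3 = 18
N_2 = 3 + 18 + 18^2 + 18 = 363

363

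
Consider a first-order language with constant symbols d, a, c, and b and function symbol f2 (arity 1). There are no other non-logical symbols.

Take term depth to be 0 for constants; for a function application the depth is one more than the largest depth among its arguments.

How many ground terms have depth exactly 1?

Let N_k count ground terms of depth at most k. Each non-constant term of depth ≤ k is some function symbol applied to depth-≤(k−1) arguments, giving N_k = 4 + N_{k-1}.
N_0 = 4
N_1 = 4 + 4 = 8
Terms of depth exactly 1: N_1 − N_0 = 8 − 4 = 4.

4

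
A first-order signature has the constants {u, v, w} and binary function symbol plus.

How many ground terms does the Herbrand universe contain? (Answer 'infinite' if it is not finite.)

infinite

The signature has at least one function symbol (plus, arity 2) and at least one constant (u).
Iterating plus gives infinitely many distinct ground terms: u, plus(u, u), plus(plus(u, u), plus(u, u)), ...
So the Herbrand universe is infinite.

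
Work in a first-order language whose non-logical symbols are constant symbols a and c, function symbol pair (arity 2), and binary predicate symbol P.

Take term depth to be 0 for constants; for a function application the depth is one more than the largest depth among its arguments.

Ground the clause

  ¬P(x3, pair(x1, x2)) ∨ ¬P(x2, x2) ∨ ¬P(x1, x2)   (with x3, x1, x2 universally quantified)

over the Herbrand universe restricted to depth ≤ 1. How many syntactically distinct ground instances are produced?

216

Ground terms of depth ≤ 1:
  If N_k denotes the number of depth-≤k ground terms, the 2 constants give N_0 = 2, and each function symbol of arity r contributes N_{k-1}^r new terms at level k: N_k = 2 + N_{k-1}^2.
  N_0 = 2
  N_1 = 2 + 2^2 = 6
  Explicitly: a, c, pair(a, a), pair(a, c), pair(c, a), pair(c, c).
So there are 6 ground terms available for substitution.
The clause has 3 distinct variables (x3, x1, x2), each appearing in the body. In the free term algebra distinct substitutions yield syntactically distinct ground instances.
Number of ground instances = 6^3 = 216.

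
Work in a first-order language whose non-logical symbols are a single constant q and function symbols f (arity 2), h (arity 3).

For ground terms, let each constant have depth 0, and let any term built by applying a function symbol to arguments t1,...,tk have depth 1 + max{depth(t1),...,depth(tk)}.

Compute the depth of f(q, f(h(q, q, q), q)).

3

depth(h(q, q, q)) = 1 + max(0, 0, 0) = 1
depth(f(h(q, q, q), q)) = 1 + max(1, 0) = 2
depth(f(q, f(h(q, q, q), q))) = 1 + max(0, 2) = 3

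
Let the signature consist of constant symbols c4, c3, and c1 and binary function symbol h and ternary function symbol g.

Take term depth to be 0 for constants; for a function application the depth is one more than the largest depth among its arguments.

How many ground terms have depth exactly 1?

Write N_k for the number of ground terms of depth ≤ k. A term of depth ≤ k is either a constant or a function symbol applied to arguments of depth ≤ k−1, so N_k = 3 + N_{k-1}^2 + N_{k-1}^3.
N_0 = 3
N_1 = 3 + 3^2 + 3^3 = 39
Terms of depth exactly 1: N_1 − N_0 = 39 − 3 = 36.

36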